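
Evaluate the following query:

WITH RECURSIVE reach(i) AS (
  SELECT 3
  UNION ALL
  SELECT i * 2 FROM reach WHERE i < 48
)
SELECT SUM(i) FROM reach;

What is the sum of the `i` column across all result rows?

Base: i=3.
Iteration 1: 3 < 48 holds -> i = 3 * 2 = 6.
Iteration 2: 6 < 48 holds -> i = 6 * 2 = 12.
Iteration 3: 12 < 48 holds -> i = 12 * 2 = 24.
Iteration 4: 24 < 48 holds -> i = 24 * 2 = 48.
Iteration 5: 48 < 48 fails; recursion stops.
SUM(i) = 3 + 6 + 12 + 24 + 48 = 93.

93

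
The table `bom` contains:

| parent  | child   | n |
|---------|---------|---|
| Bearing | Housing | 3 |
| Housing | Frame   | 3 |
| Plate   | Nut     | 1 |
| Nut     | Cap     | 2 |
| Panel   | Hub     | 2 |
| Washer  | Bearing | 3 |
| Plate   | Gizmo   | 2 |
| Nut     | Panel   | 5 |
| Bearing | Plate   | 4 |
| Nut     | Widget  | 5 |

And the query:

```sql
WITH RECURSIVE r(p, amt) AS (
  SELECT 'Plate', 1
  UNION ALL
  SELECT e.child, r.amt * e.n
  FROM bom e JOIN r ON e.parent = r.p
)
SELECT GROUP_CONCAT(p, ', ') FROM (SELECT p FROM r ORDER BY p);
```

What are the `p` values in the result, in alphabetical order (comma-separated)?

Base: (Plate, amt=1).
Iteration 1: components of {Plate} -> Gizmo = 1*2 = 2, Nut = 1*1 = 1.
Iteration 2: components of {Gizmo,Nut} -> Cap = 1*2 = 2, Panel = 1*5 = 5, Widget = 1*5 = 5.
Iteration 3: components of {Cap,Panel,Widget} -> Hub = 5*2 = 10.
Iteration 4: no further components; recursion stops.

Cap, Gizmo, Hub, Nut, Panel, Plate, Widget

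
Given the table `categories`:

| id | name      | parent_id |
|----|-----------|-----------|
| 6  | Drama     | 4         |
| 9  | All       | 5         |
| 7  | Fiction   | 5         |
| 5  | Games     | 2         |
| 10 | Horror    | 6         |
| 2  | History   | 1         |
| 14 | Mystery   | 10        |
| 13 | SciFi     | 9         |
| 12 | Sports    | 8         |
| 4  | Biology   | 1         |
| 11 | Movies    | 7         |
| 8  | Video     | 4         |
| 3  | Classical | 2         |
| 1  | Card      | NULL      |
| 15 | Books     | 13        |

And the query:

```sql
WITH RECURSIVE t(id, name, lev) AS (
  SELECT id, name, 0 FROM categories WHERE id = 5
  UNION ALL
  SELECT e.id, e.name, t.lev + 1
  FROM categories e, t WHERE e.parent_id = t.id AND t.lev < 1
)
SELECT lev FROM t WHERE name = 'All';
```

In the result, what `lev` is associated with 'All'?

Base: id=5 (Games) at lev 0.
Iteration 1: rows with parent_id in {5} -> Fiction (id 7, lev 1), All (id 9, lev 1).
Iteration 2: lev < 1 fails for all current rows; recursion stops.

1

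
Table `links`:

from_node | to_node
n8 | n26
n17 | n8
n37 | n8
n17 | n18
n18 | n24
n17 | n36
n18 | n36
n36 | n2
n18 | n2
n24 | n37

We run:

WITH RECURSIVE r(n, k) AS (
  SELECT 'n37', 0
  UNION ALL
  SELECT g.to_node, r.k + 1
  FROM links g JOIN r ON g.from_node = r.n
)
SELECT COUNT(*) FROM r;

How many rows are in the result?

3

Base: (n37, k=0).
Iteration 1: edges from {n37} -> (n8, k=1).
Iteration 2: edges from {n8} -> (n26, k=2).
Iteration 3: no outgoing edges from {n26}; recursion stops.
Total rows emitted: 3.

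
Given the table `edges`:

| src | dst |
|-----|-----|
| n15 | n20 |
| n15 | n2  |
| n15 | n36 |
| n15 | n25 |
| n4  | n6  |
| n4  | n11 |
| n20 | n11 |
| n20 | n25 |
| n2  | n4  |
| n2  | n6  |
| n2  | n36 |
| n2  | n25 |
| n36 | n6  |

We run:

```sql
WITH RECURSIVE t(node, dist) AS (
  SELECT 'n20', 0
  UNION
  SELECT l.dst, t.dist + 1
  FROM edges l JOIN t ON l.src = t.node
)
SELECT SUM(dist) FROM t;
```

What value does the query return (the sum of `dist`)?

2

Base: (n20, dist=0).
Iteration 1: edges from {n20} -> (n11, dist=1), (n25, dist=1).
Iteration 2: no outgoing edges from {n11,n25}; recursion stops.
SUM(dist) = 0 + 1 + 1 = 2.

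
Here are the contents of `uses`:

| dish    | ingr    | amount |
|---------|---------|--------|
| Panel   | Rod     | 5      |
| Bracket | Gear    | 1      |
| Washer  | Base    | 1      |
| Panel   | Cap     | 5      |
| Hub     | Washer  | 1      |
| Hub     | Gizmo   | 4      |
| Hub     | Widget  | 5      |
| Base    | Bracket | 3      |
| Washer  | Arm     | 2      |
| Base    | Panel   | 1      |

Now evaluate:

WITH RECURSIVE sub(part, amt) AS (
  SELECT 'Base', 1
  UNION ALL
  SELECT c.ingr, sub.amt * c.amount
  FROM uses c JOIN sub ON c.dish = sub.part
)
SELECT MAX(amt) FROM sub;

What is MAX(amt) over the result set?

5

Base: (Base, amt=1).
Iteration 1: components of {Base} -> Bracket = 1*3 = 3, Panel = 1*1 = 1.
Iteration 2: components of {Bracket,Panel} -> Cap = 1*5 = 5, Gear = 3*1 = 3, Rod = 1*5 = 5.
Iteration 3: no further components; recursion stops.
amt values: 1, 3, 1, 3, 5, 5; the maximum is 5.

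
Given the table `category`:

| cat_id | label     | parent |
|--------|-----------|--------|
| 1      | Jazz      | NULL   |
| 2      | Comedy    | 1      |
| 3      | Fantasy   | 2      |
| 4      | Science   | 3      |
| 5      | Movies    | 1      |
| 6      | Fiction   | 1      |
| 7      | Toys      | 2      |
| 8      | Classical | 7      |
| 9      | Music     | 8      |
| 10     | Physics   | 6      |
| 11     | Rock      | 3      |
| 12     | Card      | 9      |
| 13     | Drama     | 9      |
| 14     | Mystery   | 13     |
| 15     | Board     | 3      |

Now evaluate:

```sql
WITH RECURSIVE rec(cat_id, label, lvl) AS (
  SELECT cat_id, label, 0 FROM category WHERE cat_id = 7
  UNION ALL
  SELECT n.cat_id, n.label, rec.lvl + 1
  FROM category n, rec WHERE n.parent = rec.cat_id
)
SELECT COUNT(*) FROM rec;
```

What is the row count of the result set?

Base: cat_id=7 (Toys) at lvl 0.
Iteration 1: rows with parent in {7} -> Classical (id 8, lvl 1).
Iteration 2: rows with parent in {8} -> Music (id 9, lvl 2).
Iteration 3: rows with parent in {9} -> Card (id 12, lvl 3), Drama (id 13, lvl 3).
Iteration 4: rows with parent in {12,13} -> Mystery (id 14, lvl 4).
Iteration 5: no rows with parent in {14}; recursion stops.
Total rows emitted: 6.

6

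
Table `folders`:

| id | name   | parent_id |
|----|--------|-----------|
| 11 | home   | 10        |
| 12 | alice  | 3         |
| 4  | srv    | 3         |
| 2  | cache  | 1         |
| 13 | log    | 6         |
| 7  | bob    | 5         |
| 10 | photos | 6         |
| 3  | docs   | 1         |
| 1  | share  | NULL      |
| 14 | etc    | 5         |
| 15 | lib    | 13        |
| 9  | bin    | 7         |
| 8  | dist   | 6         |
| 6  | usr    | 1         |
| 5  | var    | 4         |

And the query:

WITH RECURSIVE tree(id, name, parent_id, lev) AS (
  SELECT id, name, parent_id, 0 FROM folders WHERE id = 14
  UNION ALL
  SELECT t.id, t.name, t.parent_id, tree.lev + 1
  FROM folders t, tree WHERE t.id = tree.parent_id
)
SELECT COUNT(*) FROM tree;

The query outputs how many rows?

5

Base: id=14 (etc), parent_id=5, lev 0.
Iteration 1: join on id=5 -> var (id 5, parent_id=4, lev 1).
Iteration 2: join on id=4 -> srv (id 4, parent_id=3, lev 2).
Iteration 3: join on id=3 -> docs (id 3, parent_id=1, lev 3).
Iteration 4: join on id=1 -> share (id 1, parent_id=NULL, lev 4).
Iteration 5: parent_id is NULL; no match; recursion stops.
Total rows emitted: 5.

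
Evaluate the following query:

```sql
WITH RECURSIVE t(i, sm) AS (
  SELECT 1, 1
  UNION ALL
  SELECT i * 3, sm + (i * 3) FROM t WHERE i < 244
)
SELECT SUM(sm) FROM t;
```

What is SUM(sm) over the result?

Base: i=1, sm=1.
Iteration 1: 1 < 244 holds -> i = 1 * 3 = 3, sm = 1 + 3 = 4.
Iteration 2: 3 < 244 holds -> i = 3 * 3 = 9, sm = 4 + 9 = 13.
Iteration 3: 9 < 244 holds -> i = 9 * 3 = 27, sm = 13 + 27 = 40.
Iteration 4: 27 < 244 holds -> i = 27 * 3 = 81, sm = 40 + 81 = 121.
Iteration 5: 81 < 244 holds -> i = 81 * 3 = 243, sm = 121 + 243 = 364.
Iteration 6: 243 < 244 holds -> i = 243 * 3 = 729, sm = 364 + 729 = 1093.
Iteration 7: 729 < 244 fails; recursion stops.
SUM(sm) = 1 + 4 + 13 + 40 + 121 + 364 + 1093 = 1636.

1636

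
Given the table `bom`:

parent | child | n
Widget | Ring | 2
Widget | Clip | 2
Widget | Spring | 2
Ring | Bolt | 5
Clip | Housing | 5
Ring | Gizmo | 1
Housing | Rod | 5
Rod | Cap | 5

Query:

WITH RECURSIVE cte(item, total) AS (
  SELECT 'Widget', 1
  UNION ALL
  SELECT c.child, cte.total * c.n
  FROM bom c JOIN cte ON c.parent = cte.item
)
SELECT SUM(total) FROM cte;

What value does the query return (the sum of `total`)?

Base: (Widget, total=1).
Iteration 1: components of {Widget} -> Clip = 1*2 = 2, Ring = 1*2 = 2, Spring = 1*2 = 2.
Iteration 2: components of {Clip,Ring,Spring} -> Bolt = 2*5 = 10, Gizmo = 2*1 = 2, Housing = 2*5 = 10.
Iteration 3: components of {Bolt,Gizmo,Housing} -> Rod = 10*5 = 50.
Iteration 4: components of {Rod} -> Cap = 50*5 = 250.
Iteration 5: no further components; recursion stops.
SUM(total) = 1 + 2 + 2 + 2 + 10 + 2 + 10 + 50 + 250 = 329.

329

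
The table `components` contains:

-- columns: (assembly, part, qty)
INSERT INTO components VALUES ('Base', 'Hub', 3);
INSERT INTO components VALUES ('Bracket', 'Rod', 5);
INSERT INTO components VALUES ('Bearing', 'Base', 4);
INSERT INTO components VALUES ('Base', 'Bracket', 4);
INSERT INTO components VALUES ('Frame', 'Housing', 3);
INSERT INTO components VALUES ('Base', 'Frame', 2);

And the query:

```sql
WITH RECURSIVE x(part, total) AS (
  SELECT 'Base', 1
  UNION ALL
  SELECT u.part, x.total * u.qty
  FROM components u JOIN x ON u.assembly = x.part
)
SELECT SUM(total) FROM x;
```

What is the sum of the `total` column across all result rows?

36

Base: (Base, total=1).
Iteration 1: components of {Base} -> Bracket = 1*4 = 4, Frame = 1*2 = 2, Hub = 1*3 = 3.
Iteration 2: components of {Bracket,Frame,Hub} -> Housing = 2*3 = 6, Rod = 4*5 = 20.
Iteration 3: no further components; recursion stops.
SUM(total) = 1 + 4 + 3 + 2 + 20 + 6 = 36.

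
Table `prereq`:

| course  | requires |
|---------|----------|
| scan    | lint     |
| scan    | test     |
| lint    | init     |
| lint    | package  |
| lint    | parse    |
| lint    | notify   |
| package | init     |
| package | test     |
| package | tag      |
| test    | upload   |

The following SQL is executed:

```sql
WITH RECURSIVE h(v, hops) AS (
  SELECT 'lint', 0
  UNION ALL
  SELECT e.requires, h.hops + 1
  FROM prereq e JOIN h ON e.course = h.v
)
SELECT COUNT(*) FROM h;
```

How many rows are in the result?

9

Base: (lint, hops=0).
Iteration 1: edges from {lint} -> (init, hops=1), (notify, hops=1), (package, hops=1), (parse, hops=1).
Iteration 2: edges from {init,notify,package,parse} -> (init, hops=2), (tag, hops=2), (test, hops=2).
Iteration 3: edges from {init,tag,test} -> (upload, hops=3).
Iteration 4: no outgoing edges from {upload}; recursion stops.
Total rows emitted: 9.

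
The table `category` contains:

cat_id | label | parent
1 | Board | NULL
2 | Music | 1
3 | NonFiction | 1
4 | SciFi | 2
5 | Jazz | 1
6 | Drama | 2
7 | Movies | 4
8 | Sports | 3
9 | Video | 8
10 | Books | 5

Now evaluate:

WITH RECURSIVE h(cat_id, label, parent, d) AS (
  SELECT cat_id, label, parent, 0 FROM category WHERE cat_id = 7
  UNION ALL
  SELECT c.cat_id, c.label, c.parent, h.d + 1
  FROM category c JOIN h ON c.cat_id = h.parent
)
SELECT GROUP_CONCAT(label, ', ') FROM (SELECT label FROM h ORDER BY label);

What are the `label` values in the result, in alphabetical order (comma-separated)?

Board, Movies, Music, SciFi

Base: cat_id=7 (Movies), parent=4, d 0.
Iteration 1: join on cat_id=4 -> SciFi (id 4, parent=2, d 1).
Iteration 2: join on cat_id=2 -> Music (id 2, parent=1, d 2).
Iteration 3: join on cat_id=1 -> Board (id 1, parent=NULL, d 3).
Iteration 4: parent is NULL; no match; recursion stops.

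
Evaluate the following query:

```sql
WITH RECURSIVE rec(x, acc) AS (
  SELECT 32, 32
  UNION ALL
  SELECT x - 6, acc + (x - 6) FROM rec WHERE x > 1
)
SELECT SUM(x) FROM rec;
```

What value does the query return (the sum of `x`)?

Base: x=32, acc=32.
Iteration 1: 32 > 1 holds -> x = 32 - 6 = 26, acc = 32 + 26 = 58.
Iteration 2: 26 > 1 holds -> x = 26 - 6 = 20, acc = 58 + 20 = 78.
Iteration 3: 20 > 1 holds -> x = 20 - 6 = 14, acc = 78 + 14 = 92.
Iteration 4: 14 > 1 holds -> x = 14 - 6 = 8, acc = 92 + 8 = 100.
Iteration 5: 8 > 1 holds -> x = 8 - 6 = 2, acc = 100 + 2 = 102.
Iteration 6: 2 > 1 holds -> x = 2 - 6 = -4, acc = 102 + -4 = 98.
Iteration 7: -4 > 1 fails; recursion stops.
SUM(x) = 32 + 26 + 20 + 14 + 8 + 2 + -4 = 98.

98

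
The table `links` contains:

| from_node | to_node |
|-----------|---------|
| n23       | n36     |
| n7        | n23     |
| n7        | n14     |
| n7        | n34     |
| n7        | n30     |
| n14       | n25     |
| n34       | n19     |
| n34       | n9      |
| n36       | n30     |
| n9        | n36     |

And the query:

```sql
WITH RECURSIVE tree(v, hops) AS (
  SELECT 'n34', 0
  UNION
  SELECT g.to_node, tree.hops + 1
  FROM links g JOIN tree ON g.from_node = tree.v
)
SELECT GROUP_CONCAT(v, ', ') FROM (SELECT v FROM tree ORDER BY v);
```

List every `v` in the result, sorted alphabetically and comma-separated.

n19, n30, n34, n36, n9

Base: (n34, hops=0).
Iteration 1: edges from {n34} -> (n19, hops=1), (n9, hops=1).
Iteration 2: edges from {n19,n9} -> (n36, hops=2).
Iteration 3: edges from {n36} -> (n30, hops=3).
Iteration 4: no outgoing edges from {n30}; recursion stops.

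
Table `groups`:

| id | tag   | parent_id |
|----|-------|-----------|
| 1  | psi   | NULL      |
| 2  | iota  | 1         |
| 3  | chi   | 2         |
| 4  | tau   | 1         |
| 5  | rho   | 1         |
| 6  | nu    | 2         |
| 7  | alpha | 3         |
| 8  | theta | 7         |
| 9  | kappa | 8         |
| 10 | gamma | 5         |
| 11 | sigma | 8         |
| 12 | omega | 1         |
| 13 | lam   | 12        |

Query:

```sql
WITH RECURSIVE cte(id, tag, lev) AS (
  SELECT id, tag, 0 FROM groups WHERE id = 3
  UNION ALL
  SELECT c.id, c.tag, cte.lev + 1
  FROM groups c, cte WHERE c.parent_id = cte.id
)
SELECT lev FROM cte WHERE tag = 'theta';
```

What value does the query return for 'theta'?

2

Base: id=3 (chi) at lev 0.
Iteration 1: rows with parent_id in {3} -> alpha (id 7, lev 1).
Iteration 2: rows with parent_id in {7} -> theta (id 8, lev 2).
Iteration 3: rows with parent_id in {8} -> kappa (id 9, lev 3), sigma (id 11, lev 3).
Iteration 4: no rows with parent_id in {9,11}; recursion stops.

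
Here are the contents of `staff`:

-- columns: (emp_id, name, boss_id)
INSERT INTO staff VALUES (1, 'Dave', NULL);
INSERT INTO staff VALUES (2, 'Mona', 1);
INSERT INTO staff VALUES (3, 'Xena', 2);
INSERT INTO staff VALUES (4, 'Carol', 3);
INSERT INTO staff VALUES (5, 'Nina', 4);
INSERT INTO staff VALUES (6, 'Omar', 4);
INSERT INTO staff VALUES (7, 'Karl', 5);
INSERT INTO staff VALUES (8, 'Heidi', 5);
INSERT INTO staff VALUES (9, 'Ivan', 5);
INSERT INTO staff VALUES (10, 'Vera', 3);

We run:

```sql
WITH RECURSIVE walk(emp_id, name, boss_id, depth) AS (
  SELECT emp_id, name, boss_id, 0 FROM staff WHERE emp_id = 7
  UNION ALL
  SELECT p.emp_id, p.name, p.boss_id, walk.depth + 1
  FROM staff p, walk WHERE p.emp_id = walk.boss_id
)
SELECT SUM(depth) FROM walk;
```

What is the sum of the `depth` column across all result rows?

15

Base: emp_id=7 (Karl), boss_id=5, depth 0.
Iteration 1: join on emp_id=5 -> Nina (id 5, boss_id=4, depth 1).
Iteration 2: join on emp_id=4 -> Carol (id 4, boss_id=3, depth 2).
Iteration 3: join on emp_id=3 -> Xena (id 3, boss_id=2, depth 3).
Iteration 4: join on emp_id=2 -> Mona (id 2, boss_id=1, depth 4).
Iteration 5: join on emp_id=1 -> Dave (id 1, boss_id=NULL, depth 5).
Iteration 6: boss_id is NULL; no match; recursion stops.
SUM(depth) = 0 + 1 + 2 + 3 + 4 + 5 = 15.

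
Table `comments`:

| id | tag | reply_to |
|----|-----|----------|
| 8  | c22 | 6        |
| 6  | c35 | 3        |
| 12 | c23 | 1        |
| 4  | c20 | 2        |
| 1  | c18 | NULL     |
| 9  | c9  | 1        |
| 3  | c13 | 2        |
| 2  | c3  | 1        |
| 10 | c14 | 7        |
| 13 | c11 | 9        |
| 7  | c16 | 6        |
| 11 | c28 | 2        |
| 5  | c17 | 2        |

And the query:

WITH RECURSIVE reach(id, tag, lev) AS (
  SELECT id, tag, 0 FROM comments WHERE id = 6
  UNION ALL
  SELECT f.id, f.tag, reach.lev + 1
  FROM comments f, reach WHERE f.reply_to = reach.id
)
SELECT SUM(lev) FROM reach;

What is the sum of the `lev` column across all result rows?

Base: id=6 (c35) at lev 0.
Iteration 1: rows with reply_to in {6} -> c16 (id 7, lev 1), c22 (id 8, lev 1).
Iteration 2: rows with reply_to in {7,8} -> c14 (id 10, lev 2).
Iteration 3: no rows with reply_to in {10}; recursion stops.
SUM(lev) = 0 + 1 + 1 + 2 = 4.

4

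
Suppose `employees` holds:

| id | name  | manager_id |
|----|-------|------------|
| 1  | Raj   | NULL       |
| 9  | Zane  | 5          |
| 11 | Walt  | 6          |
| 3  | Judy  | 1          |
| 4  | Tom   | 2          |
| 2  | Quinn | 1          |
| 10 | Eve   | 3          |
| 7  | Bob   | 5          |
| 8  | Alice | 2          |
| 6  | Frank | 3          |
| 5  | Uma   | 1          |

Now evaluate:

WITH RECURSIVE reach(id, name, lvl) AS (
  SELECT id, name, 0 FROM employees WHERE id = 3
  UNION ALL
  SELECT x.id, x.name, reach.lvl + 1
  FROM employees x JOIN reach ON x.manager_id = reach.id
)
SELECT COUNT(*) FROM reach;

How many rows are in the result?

Base: id=3 (Judy) at lvl 0.
Iteration 1: rows with manager_id in {3} -> Frank (id 6, lvl 1), Eve (id 10, lvl 1).
Iteration 2: rows with manager_id in {6,10} -> Walt (id 11, lvl 2).
Iteration 3: no rows with manager_id in {11}; recursion stops.
Total rows emitted: 4.

4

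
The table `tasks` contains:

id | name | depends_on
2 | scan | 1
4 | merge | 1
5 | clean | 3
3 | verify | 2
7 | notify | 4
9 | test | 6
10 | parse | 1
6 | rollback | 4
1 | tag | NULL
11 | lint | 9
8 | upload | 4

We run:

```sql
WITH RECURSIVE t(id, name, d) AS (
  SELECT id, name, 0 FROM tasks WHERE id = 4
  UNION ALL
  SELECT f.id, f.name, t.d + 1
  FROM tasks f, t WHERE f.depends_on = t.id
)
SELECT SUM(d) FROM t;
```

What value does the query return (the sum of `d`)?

8

Base: id=4 (merge) at d 0.
Iteration 1: rows with depends_on in {4} -> rollback (id 6, d 1), notify (id 7, d 1), upload (id 8, d 1).
Iteration 2: rows with depends_on in {6,7,8} -> test (id 9, d 2).
Iteration 3: rows with depends_on in {9} -> lint (id 11, d 3).
Iteration 4: no rows with depends_on in {11}; recursion stops.
SUM(d) = 0 + 1 + 1 + 1 + 2 + 3 = 8.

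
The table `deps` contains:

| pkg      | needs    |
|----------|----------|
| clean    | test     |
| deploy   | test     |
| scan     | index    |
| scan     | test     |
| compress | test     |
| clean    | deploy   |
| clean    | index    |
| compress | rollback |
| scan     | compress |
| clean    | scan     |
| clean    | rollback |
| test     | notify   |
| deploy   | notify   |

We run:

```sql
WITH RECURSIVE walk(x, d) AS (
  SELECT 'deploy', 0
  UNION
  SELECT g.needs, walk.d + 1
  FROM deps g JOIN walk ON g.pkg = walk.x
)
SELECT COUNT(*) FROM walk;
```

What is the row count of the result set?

Base: (deploy, d=0).
Iteration 1: edges from {deploy} -> (notify, d=1), (test, d=1).
Iteration 2: edges from {notify,test} -> (notify, d=2).
Iteration 3: no outgoing edges from {notify}; recursion stops.
Total rows emitted: 4.

4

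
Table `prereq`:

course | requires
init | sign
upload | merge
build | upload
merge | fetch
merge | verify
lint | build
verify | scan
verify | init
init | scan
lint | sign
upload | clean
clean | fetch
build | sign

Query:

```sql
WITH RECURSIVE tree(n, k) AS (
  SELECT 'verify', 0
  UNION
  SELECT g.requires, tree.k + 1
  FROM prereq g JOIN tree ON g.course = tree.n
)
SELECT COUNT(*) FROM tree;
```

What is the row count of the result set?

Base: (verify, k=0).
Iteration 1: edges from {verify} -> (init, k=1), (scan, k=1).
Iteration 2: edges from {init,scan} -> (scan, k=2), (sign, k=2).
Iteration 3: no outgoing edges from {scan,sign}; recursion stops.
Total rows emitted: 5.

5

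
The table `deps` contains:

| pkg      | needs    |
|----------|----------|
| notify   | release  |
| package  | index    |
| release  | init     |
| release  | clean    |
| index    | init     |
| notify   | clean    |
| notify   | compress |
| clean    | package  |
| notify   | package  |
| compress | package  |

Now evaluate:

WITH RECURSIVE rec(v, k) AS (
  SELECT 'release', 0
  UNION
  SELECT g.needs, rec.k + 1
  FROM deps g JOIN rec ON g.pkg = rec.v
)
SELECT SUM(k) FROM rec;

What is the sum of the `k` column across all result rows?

Base: (release, k=0).
Iteration 1: edges from {release} -> (clean, k=1), (init, k=1).
Iteration 2: edges from {clean,init} -> (package, k=2).
Iteration 3: edges from {package} -> (index, k=3).
Iteration 4: edges from {index} -> (init, k=4).
Iteration 5: no outgoing edges from {init}; recursion stops.
SUM(k) = 0 + 1 + 1 + 2 + 3 + 4 = 11.

11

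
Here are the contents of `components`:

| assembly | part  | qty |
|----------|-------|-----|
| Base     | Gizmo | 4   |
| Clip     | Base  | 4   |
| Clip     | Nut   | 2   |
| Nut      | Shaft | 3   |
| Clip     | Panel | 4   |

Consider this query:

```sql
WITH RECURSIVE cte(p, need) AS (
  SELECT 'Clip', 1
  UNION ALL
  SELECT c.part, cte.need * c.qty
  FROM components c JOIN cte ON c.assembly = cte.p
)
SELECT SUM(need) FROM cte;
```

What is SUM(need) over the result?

Base: (Clip, need=1).
Iteration 1: components of {Clip} -> Base = 1*4 = 4, Nut = 1*2 = 2, Panel = 1*4 = 4.
Iteration 2: components of {Base,Nut,Panel} -> Gizmo = 4*4 = 16, Shaft = 2*3 = 6.
Iteration 3: no further components; recursion stops.
SUM(need) = 1 + 2 + 4 + 4 + 6 + 16 = 33.

33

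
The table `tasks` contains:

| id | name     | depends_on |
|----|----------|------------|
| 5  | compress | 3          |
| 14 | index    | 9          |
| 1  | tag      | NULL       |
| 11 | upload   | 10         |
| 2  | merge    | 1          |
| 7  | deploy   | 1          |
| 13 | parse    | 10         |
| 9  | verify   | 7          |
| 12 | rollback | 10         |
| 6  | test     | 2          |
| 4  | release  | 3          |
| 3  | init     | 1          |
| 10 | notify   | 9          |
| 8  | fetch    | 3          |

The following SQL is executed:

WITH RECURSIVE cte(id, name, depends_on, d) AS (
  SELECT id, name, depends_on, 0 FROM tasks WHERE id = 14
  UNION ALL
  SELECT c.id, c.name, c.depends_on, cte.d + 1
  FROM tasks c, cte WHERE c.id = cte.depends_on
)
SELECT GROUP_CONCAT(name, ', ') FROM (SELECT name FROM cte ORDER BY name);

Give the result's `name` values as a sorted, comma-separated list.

Base: id=14 (index), depends_on=9, d 0.
Iteration 1: join on id=9 -> verify (id 9, depends_on=7, d 1).
Iteration 2: join on id=7 -> deploy (id 7, depends_on=1, d 2).
Iteration 3: join on id=1 -> tag (id 1, depends_on=NULL, d 3).
Iteration 4: depends_on is NULL; no match; recursion stops.

deploy, index, tag, verify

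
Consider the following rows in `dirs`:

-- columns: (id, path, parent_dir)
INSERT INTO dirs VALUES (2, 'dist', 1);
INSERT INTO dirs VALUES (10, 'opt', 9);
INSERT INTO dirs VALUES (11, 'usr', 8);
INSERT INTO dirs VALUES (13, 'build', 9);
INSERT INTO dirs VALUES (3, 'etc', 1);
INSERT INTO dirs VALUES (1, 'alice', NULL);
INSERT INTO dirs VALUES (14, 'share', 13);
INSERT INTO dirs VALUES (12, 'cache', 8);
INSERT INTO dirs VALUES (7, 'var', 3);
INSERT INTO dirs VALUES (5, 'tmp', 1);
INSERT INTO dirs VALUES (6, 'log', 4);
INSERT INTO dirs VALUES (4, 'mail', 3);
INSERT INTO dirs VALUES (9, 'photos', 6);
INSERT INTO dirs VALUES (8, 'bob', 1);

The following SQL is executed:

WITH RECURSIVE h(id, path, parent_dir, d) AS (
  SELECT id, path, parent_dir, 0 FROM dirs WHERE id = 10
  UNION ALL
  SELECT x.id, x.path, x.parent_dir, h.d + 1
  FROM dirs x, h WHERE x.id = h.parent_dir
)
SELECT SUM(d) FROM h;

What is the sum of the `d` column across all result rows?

15

Base: id=10 (opt), parent_dir=9, d 0.
Iteration 1: join on id=9 -> photos (id 9, parent_dir=6, d 1).
Iteration 2: join on id=6 -> log (id 6, parent_dir=4, d 2).
Iteration 3: join on id=4 -> mail (id 4, parent_dir=3, d 3).
Iteration 4: join on id=3 -> etc (id 3, parent_dir=1, d 4).
Iteration 5: join on id=1 -> alice (id 1, parent_dir=NULL, d 5).
Iteration 6: parent_dir is NULL; no match; recursion stops.
SUM(d) = 0 + 1 + 2 + 3 + 4 + 5 = 15.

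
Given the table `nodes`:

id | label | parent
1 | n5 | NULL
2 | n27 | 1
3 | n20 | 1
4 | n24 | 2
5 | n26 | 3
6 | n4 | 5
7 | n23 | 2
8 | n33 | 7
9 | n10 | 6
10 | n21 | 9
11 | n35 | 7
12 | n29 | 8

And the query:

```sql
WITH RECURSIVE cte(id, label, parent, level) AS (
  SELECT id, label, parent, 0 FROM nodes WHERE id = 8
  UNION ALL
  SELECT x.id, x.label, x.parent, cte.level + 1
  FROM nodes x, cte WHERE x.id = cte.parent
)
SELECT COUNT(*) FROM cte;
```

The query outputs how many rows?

4

Base: id=8 (n33), parent=7, level 0.
Iteration 1: join on id=7 -> n23 (id 7, parent=2, level 1).
Iteration 2: join on id=2 -> n27 (id 2, parent=1, level 2).
Iteration 3: join on id=1 -> n5 (id 1, parent=NULL, level 3).
Iteration 4: parent is NULL; no match; recursion stops.
Total rows emitted: 4.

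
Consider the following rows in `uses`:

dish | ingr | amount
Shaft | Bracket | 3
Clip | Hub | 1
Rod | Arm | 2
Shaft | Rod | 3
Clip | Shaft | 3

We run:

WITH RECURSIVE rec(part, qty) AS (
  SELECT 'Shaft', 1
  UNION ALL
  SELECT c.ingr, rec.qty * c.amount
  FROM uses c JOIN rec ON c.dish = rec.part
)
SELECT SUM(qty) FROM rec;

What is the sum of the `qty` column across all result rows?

13

Base: (Shaft, qty=1).
Iteration 1: components of {Shaft} -> Bracket = 1*3 = 3, Rod = 1*3 = 3.
Iteration 2: components of {Bracket,Rod} -> Arm = 3*2 = 6.
Iteration 3: no further components; recursion stops.
SUM(qty) = 1 + 3 + 3 + 6 = 13.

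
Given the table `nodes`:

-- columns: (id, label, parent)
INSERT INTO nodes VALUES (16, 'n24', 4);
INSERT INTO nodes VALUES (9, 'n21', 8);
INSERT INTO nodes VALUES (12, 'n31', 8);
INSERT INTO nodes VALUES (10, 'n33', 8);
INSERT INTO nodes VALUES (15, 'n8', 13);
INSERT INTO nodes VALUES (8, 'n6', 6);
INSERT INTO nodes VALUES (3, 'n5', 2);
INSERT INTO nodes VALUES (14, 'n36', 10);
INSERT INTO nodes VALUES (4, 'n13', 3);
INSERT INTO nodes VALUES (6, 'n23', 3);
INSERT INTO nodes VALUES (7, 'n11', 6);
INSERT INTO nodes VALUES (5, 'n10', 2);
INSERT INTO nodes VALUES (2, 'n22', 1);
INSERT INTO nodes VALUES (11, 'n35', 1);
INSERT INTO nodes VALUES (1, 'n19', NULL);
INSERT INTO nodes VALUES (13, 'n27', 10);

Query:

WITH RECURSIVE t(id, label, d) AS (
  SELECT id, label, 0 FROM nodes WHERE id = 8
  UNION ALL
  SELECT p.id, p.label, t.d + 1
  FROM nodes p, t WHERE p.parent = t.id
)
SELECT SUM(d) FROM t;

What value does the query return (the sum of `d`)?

Base: id=8 (n6) at d 0.
Iteration 1: rows with parent in {8} -> n21 (id 9, d 1), n33 (id 10, d 1), n31 (id 12, d 1).
Iteration 2: rows with parent in {9,10,12} -> n27 (id 13, d 2), n36 (id 14, d 2).
Iteration 3: rows with parent in {13,14} -> n8 (id 15, d 3).
Iteration 4: no rows with parent in {15}; recursion stops.
SUM(d) = 0 + 1 + 1 + 1 + 2 + 2 + 3 = 10.

10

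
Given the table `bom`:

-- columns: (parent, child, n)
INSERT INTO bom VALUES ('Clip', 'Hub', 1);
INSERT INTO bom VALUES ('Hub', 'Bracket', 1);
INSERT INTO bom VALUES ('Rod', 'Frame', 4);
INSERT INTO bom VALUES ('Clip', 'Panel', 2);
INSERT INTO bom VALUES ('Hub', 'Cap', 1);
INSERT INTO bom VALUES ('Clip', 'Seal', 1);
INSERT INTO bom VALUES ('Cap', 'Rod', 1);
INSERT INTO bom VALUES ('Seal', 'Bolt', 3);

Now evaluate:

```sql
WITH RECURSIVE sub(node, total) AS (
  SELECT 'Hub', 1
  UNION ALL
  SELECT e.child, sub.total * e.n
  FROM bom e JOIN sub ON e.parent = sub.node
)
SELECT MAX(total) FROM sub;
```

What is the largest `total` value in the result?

Base: (Hub, total=1).
Iteration 1: components of {Hub} -> Bracket = 1*1 = 1, Cap = 1*1 = 1.
Iteration 2: components of {Bracket,Cap} -> Rod = 1*1 = 1.
Iteration 3: components of {Rod} -> Frame = 1*4 = 4.
Iteration 4: no further components; recursion stops.
total values: 1, 1, 1, 1, 4; the maximum is 4.

4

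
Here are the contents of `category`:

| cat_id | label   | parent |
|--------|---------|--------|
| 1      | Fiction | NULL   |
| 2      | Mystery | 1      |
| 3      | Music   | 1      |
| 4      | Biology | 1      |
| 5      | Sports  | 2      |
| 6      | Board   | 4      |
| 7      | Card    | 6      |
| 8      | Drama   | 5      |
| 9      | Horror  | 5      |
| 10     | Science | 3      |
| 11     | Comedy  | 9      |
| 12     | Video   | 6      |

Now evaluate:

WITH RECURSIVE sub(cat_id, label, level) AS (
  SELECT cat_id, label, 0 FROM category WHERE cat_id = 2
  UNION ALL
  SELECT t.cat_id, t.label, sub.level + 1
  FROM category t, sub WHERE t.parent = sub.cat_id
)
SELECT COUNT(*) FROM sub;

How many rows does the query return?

Base: cat_id=2 (Mystery) at level 0.
Iteration 1: rows with parent in {2} -> Sports (id 5, level 1).
Iteration 2: rows with parent in {5} -> Drama (id 8, level 2), Horror (id 9, level 2).
Iteration 3: rows with parent in {8,9} -> Comedy (id 11, level 3).
Iteration 4: no rows with parent in {11}; recursion stops.
Total rows emitted: 5.

5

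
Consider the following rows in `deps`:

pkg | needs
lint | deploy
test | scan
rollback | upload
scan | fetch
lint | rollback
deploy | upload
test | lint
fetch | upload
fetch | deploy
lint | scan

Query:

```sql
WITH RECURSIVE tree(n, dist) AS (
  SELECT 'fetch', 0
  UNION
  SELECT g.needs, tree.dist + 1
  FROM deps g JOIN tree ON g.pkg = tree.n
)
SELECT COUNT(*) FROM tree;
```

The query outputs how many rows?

4

Base: (fetch, dist=0).
Iteration 1: edges from {fetch} -> (deploy, dist=1), (upload, dist=1).
Iteration 2: edges from {deploy,upload} -> (upload, dist=2).
Iteration 3: no outgoing edges from {upload}; recursion stops.
Total rows emitted: 4.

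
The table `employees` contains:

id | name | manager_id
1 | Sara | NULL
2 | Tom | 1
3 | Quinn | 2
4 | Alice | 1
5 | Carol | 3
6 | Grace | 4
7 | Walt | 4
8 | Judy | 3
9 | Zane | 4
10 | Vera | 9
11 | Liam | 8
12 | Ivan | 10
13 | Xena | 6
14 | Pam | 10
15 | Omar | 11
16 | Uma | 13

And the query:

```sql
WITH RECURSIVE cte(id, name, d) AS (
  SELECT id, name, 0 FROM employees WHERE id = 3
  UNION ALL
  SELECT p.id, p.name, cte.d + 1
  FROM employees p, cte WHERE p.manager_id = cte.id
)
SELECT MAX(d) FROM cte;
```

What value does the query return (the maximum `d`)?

Base: id=3 (Quinn) at d 0.
Iteration 1: rows with manager_id in {3} -> Carol (id 5, d 1), Judy (id 8, d 1).
Iteration 2: rows with manager_id in {5,8} -> Liam (id 11, d 2).
Iteration 3: rows with manager_id in {11} -> Omar (id 15, d 3).
Iteration 4: no rows with manager_id in {15}; recursion stops.
d values: 0, 1, 1, 2, 3; the maximum is 3.

3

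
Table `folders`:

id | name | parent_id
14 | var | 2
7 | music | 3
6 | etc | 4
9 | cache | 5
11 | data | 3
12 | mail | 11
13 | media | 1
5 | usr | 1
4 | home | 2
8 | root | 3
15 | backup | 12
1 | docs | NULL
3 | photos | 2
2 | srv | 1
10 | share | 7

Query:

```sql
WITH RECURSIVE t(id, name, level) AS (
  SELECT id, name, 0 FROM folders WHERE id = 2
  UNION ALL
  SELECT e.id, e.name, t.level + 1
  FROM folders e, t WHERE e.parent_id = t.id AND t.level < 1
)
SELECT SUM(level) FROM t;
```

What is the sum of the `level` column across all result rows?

Base: id=2 (srv) at level 0.
Iteration 1: rows with parent_id in {2} -> photos (id 3, level 1), home (id 4, level 1), var (id 14, level 1).
Iteration 2: level < 1 fails for all current rows; recursion stops.
SUM(level) = 0 + 1 + 1 + 1 = 3.

3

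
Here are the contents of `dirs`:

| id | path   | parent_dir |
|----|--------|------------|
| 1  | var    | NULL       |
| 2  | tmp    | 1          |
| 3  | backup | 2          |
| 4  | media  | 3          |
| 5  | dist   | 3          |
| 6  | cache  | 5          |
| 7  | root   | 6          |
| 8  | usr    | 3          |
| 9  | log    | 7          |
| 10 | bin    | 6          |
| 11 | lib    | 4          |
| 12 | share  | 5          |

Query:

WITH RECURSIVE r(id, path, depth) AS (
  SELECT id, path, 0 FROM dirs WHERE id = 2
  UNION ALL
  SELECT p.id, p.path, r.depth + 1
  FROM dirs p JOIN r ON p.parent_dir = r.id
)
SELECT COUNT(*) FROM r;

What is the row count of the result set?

Base: id=2 (tmp) at depth 0.
Iteration 1: rows with parent_dir in {2} -> backup (id 3, depth 1).
Iteration 2: rows with parent_dir in {3} -> media (id 4, depth 2), dist (id 5, depth 2), usr (id 8, depth 2).
Iteration 3: rows with parent_dir in {4,5,8} -> cache (id 6, depth 3), lib (id 11, depth 3), share (id 12, depth 3).
Iteration 4: rows with parent_dir in {6,11,12} -> root (id 7, depth 4), bin (id 10, depth 4).
Iteration 5: rows with parent_dir in {7,10} -> log (id 9, depth 5).
Iteration 6: no rows with parent_dir in {9}; recursion stops.
Total rows emitted: 11.

11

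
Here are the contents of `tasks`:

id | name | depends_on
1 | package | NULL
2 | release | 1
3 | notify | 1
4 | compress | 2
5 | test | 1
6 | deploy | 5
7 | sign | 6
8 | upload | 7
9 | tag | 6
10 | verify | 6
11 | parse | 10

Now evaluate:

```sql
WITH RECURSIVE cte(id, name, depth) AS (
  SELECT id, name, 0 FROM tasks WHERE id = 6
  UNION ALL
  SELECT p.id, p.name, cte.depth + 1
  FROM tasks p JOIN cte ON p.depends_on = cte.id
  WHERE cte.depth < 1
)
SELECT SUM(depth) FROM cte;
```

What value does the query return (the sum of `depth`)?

Base: id=6 (deploy) at depth 0.
Iteration 1: rows with depends_on in {6} -> sign (id 7, depth 1), tag (id 9, depth 1), verify (id 10, depth 1).
Iteration 2: depth < 1 fails for all current rows; recursion stops.
SUM(depth) = 0 + 1 + 1 + 1 = 3.

3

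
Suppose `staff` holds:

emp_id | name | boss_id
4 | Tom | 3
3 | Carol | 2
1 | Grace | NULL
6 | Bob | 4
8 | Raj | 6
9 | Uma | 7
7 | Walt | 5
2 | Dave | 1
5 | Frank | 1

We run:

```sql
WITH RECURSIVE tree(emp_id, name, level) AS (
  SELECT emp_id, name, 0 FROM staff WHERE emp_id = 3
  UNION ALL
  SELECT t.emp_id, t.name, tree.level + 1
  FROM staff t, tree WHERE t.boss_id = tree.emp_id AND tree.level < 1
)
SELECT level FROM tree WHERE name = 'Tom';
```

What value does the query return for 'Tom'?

1

Base: emp_id=3 (Carol) at level 0.
Iteration 1: rows with boss_id in {3} -> Tom (id 4, level 1).
Iteration 2: level < 1 fails for all current rows; recursion stops.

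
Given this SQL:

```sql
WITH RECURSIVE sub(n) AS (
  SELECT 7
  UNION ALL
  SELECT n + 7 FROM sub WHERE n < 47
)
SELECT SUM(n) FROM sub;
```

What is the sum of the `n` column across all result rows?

196

Base: n=7.
Iteration 1: 7 < 47 holds -> n = 7 + 7 = 14.
Iteration 2: 14 < 47 holds -> n = 14 + 7 = 21.
Iteration 3: 21 < 47 holds -> n = 21 + 7 = 28.
Iteration 4: 28 < 47 holds -> n = 28 + 7 = 35.
Iteration 5: 35 < 47 holds -> n = 35 + 7 = 42.
Iteration 6: 42 < 47 holds -> n = 42 + 7 = 49.
Iteration 7: 49 < 47 fails; recursion stops.
SUM(n) = 7 + 14 + 21 + 28 + 35 + 42 + 49 = 196.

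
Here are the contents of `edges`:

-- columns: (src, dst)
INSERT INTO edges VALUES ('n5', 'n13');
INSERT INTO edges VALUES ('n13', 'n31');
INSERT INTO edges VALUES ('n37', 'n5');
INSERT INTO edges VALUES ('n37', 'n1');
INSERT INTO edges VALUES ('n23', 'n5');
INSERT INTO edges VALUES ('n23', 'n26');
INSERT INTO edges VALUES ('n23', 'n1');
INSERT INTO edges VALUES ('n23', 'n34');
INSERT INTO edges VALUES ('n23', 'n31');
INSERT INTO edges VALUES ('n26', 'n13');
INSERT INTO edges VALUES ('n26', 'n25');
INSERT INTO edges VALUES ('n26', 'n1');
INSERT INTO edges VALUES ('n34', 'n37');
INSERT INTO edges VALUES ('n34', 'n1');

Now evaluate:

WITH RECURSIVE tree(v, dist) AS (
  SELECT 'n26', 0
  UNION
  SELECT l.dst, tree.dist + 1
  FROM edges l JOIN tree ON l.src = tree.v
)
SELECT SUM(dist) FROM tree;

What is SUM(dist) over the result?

5

Base: (n26, dist=0).
Iteration 1: edges from {n26} -> (n1, dist=1), (n13, dist=1), (n25, dist=1).
Iteration 2: edges from {n1,n13,n25} -> (n31, dist=2).
Iteration 3: no outgoing edges from {n31}; recursion stops.
SUM(dist) = 0 + 1 + 1 + 1 + 2 = 5.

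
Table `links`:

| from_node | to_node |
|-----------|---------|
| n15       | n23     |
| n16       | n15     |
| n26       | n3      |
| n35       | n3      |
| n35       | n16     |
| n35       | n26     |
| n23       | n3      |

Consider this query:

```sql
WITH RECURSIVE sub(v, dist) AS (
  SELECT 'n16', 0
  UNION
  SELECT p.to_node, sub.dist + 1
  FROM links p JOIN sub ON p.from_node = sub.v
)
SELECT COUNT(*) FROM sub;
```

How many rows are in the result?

Base: (n16, dist=0).
Iteration 1: edges from {n16} -> (n15, dist=1).
Iteration 2: edges from {n15} -> (n23, dist=2).
Iteration 3: edges from {n23} -> (n3, dist=3).
Iteration 4: no outgoing edges from {n3}; recursion stops.
Total rows emitted: 4.

4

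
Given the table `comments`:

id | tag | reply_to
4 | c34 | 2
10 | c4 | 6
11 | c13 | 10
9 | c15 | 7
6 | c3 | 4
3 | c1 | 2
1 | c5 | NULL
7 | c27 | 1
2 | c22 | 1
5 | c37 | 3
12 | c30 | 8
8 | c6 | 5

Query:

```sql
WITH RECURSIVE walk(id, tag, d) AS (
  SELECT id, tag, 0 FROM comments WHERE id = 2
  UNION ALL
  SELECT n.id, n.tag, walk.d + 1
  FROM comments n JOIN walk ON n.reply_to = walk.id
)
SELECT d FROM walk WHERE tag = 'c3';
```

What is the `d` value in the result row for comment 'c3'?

2

Base: id=2 (c22) at d 0.
Iteration 1: rows with reply_to in {2} -> c1 (id 3, d 1), c34 (id 4, d 1).
Iteration 2: rows with reply_to in {3,4} -> c37 (id 5, d 2), c3 (id 6, d 2).
Iteration 3: rows with reply_to in {5,6} -> c6 (id 8, d 3), c4 (id 10, d 3).
Iteration 4: rows with reply_to in {8,10} -> c13 (id 11, d 4), c30 (id 12, d 4).
Iteration 5: no rows with reply_to in {11,12}; recursion stops.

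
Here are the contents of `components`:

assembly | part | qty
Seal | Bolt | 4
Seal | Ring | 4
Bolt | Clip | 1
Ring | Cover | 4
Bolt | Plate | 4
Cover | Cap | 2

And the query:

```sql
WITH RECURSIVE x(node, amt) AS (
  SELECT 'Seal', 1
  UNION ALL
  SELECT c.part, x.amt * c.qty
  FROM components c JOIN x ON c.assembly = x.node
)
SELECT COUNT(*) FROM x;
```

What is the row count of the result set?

Base: (Seal, amt=1).
Iteration 1: components of {Seal} -> Bolt = 1*4 = 4, Ring = 1*4 = 4.
Iteration 2: components of {Bolt,Ring} -> Clip = 4*1 = 4, Cover = 4*4 = 16, Plate = 4*4 = 16.
Iteration 3: components of {Clip,Cover,Plate} -> Cap = 16*2 = 32.
Iteration 4: no further components; recursion stops.
Total rows emitted: 7.

7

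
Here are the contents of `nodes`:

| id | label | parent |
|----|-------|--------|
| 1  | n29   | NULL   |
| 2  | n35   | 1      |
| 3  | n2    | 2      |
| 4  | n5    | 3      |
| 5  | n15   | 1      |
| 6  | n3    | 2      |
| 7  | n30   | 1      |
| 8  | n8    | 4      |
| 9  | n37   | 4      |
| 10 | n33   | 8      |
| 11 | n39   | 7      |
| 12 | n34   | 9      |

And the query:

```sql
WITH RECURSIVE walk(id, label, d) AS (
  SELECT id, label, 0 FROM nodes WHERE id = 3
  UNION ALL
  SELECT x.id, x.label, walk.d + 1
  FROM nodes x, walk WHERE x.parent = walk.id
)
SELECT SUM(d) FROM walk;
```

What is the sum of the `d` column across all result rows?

Base: id=3 (n2) at d 0.
Iteration 1: rows with parent in {3} -> n5 (id 4, d 1).
Iteration 2: rows with parent in {4} -> n8 (id 8, d 2), n37 (id 9, d 2).
Iteration 3: rows with parent in {8,9} -> n33 (id 10, d 3), n34 (id 12, d 3).
Iteration 4: no rows with parent in {10,12}; recursion stops.
SUM(d) = 0 + 1 + 2 + 2 + 3 + 3 = 11.

11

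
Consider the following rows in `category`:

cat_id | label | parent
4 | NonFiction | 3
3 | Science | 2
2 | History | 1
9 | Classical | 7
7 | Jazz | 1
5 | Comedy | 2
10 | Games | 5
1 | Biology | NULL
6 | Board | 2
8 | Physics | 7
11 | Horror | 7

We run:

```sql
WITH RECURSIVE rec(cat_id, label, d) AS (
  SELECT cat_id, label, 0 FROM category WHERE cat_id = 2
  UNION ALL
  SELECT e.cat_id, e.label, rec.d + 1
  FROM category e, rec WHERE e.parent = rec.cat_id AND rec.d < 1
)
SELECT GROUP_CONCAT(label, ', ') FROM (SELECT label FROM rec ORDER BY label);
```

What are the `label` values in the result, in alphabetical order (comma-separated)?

Base: cat_id=2 (History) at d 0.
Iteration 1: rows with parent in {2} -> Science (id 3, d 1), Comedy (id 5, d 1), Board (id 6, d 1).
Iteration 2: d < 1 fails for all current rows; recursion stops.

Board, Comedy, History, Science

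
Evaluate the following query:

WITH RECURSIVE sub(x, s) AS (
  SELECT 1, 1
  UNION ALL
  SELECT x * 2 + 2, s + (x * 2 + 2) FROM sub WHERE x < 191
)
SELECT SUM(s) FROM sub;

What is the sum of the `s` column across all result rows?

1434

Base: x=1, s=1.
Iteration 1: 1 < 191 holds -> x = 1 * 2 + 2 = 4, s = 1 + 4 = 5.
Iteration 2: 4 < 191 holds -> x = 4 * 2 + 2 = 10, s = 5 + 10 = 15.
Iteration 3: 10 < 191 holds -> x = 10 * 2 + 2 = 22, s = 15 + 22 = 37.
Iteration 4: 22 < 191 holds -> x = 22 * 2 + 2 = 46, s = 37 + 46 = 83.
Iteration 5: 46 < 191 holds -> x = 46 * 2 + 2 = 94, s = 83 + 94 = 177.
Iteration 6: 94 < 191 holds -> x = 94 * 2 + 2 = 190, s = 177 + 190 = 367.
Iteration 7: 190 < 191 holds -> x = 190 * 2 + 2 = 382, s = 367 + 382 = 749.
Iteration 8: 382 < 191 fails; recursion stops.
SUM(s) = 1 + 5 + 15 + 37 + 83 + 177 + 367 + 749 = 1434.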